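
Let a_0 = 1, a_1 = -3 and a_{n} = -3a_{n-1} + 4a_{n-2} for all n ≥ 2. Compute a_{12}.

The ordinary generating function has denominator 1 + 3t - 4t^2.
Iterating the recurrence: a_0,…,a_{12} = 1, -3, 13, -51, 205, -819, 3277, -13107, 52429, -209715, 838861, -3355443, 13421773.

13421773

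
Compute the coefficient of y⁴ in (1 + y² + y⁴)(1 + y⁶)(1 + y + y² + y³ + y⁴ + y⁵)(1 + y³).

(1 + y² + y⁴) has coefficients 1,0,1,0,1 for degrees 0…4.
(1 + y⁶) has coefficients 1,0,0,0,0 for degrees 0…4.
Multiplying by (1 + y + y² + y³ + y⁴ + y⁵) gives running coefficients 1,1,1,1,1 for degrees 0…4.
Finally multiplying by (1 + y³), the product of all factors after the first has coefficients 1,1,1,2,2 for degrees 0…4.
[y⁴] = 1·2 + 1·1 + 1·1 = 4.

4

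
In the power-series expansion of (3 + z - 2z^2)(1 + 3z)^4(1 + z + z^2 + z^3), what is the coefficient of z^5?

634

(3 + z - 2z^2) has coefficients 3,1,-2 for degrees 0…2.
(1 + 3z)^4 has coefficients 1,12,54,108,81,0 for degrees 0…5.
Finally multiplying by (1 + z + z^2 + z^3), the product of all factors after the first has coefficients 1,13,67,175,255,243 for degrees 0…5.
[z^5] = 3·243 + 1·255 − 2·175 = 634.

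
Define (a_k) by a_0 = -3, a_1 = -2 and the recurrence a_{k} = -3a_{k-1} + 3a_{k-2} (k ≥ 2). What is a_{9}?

13203

The ordinary generating function has denominator 1 + 3q - 3q^2.
Iterating the recurrence: a_0,…,a_{9} = -3, -2, -3, 3, -18, 63, -243, 918, -3483, 13203.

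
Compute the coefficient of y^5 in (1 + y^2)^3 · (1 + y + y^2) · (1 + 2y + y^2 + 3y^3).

(1 + y^2)^3 has coefficients 1,0,3,0,3,0 for degrees 0…5.
(1 + y + y^2) has coefficients 1,1,1,0,0,0 for degrees 0…5.
Finally multiplying by (1 + 2y + y^2 + 3y^3), the product of all factors after the first has coefficients 1,3,4,6,4,3 for degrees 0…5.
[y^5] = 1·3 + 3·6 + 3·3 = 30.

30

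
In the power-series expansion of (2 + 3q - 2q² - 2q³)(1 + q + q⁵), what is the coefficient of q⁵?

2

(2 + 3q - 2q² - 2q³) has coefficients 2,3,-2,-2 for degrees 0…3.
(1 + q + q⁵) has coefficients 1,1,0,0,0,1 for degrees 0…5.
[q⁵] = 2·1 + 3·0 − 2·0 − 2·0 = 2.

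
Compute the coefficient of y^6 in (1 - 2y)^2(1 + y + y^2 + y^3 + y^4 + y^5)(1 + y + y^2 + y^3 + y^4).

4

(1 - 2y)^2 has coefficients 1,-4,4 for degrees 0…2.
(1 + y + y^2 + y^3 + y^4 + y^5) has coefficients 1,1,1,1,1,1,0 for degrees 0…6.
Finally multiplying by (1 + y + y^2 + y^3 + y^4), the product of all factors after the first has coefficients 1,2,3,4,5,5,4 for degrees 0…6.
[y^6] = 1·4 − 4·5 + 4·5 = 4.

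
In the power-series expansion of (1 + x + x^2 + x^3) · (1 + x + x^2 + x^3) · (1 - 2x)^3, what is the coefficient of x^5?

(1 + x + x^2 + x^3) has coefficients 1,1,1,1 for degrees 0…3.
(1 + x + x^2 + x^3) has coefficients 1,1,1,1,0,0 for degrees 0…5.
Finally multiplying by (1 - 2x)^3, the product of all factors after the first has coefficients 1,-5,7,-1,-2,4 for degrees 0…5.
[x^5] = 1·4 + 1·(-2) + 1·(-1) + 1·7 = 8.

8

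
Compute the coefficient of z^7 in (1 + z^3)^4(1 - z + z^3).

-6

(1 + z^3)^4 has coefficients 1,0,0,4,0,0,6,0 for degrees 0…7.
(1 - z + z^3) has coefficients 1,-1,0,1,0,0,0,0 for degrees 0…7.
[z^7] = 1·0 + 4·0 + 6·(-1) = -6.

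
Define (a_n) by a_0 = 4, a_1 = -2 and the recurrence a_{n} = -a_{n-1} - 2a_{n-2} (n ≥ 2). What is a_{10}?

The ordinary generating function has denominator 1 + x + 2x^2.
Iterating the recurrence: a_0,…,a_{10} = 4, -2, -6, 10, 2, -22, 18, 26, -62, 10, 114.

114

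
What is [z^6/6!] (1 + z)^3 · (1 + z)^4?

5040

The EGF product rule gives c_6 = Σ_{k_1+k_2=6} C(6; k_1,k_2) · ∏ g_i(k_i), where (1+z)^3 gives the falling factorial (3)_k; (1+z)^4 gives the falling factorial (4)_k.
g_1(k) for k = 0…6: 1, 3, 6, 6, 0, 0, 0.
g_2(k) for k = 0…6: 1, 4, 12, 24, 24, 0, 0.
c_6 = Σ_k C(6,k)·g_1(k)·g_2(6−k) = 15·6·24 + 20·6·24 = 2160 + 2880 = 5040.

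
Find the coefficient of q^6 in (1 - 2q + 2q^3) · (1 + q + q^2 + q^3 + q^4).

2

(1 - 2q + 2q^3) has coefficients 1,-2,0,2 for degrees 0…3.
(1 + q + q^2 + q^3 + q^4) has coefficients 1,1,1,1,1,0,0 for degrees 0…6.
[q^6] = 1·0 − 2·0 + 2·1 = 2.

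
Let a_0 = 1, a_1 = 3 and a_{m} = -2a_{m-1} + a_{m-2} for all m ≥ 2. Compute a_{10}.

-6149

The ordinary generating function has denominator 1 + 2y - y^2.
Iterating the recurrence: a_0,…,a_{10} = 1, 3, -5, 13, -31, 75, -181, 437, -1055, 2547, -6149.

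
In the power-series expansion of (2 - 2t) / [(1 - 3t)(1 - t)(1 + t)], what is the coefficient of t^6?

The denominator gives the recurrence a_n = 3a_(n−1) + a_(n−2) − 3a_(n−3) for n ≥ 3; the numerator fixes a_0 = 2, a_1 = 4, a_2 = 14.
Iterating: 2, 4, 14, 40, 122, 364, 1094, so a_6 = 1094.

1094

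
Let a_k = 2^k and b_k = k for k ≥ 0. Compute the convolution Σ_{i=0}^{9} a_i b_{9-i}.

The convolution is the t^9 coefficient of A(t)B(t).
Σ = 1·9 + 2·8 + 4·7 + 8·6 + 16·5 + 32·4 + 64·3 + 128·2 + 256·1 + 512·0 = 1013.

1013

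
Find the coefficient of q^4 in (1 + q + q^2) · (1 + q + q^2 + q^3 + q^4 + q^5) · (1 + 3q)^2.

48

(1 + q + q^2) has coefficients 1,1,1 for degrees 0…2.
(1 + q + q^2 + q^3 + q^4 + q^5) has coefficients 1,1,1,1,1 for degrees 0…4.
Finally multiplying by (1 + 3q)^2, the product of all factors after the first has coefficients 1,7,16,16,16 for degrees 0…4.
[q^4] = 1·16 + 1·16 + 1·16 = 48.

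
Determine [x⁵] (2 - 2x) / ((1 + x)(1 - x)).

The denominator gives the recurrence a_n = a_(n−2) for n ≥ 3; the numerator fixes a_0 = 2, a_1 = -2, a_2 = 2.
Iterating: 2, -2, 2, -2, 2, -2, so a_5 = -2.

-2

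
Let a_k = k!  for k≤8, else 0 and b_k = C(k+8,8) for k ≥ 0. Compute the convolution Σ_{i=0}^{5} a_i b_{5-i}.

The convolution is the t^5 coefficient of A(t)B(t).
Σ = 1·1287 + 1·495 + 2·165 + 6·45 + 24·9 + 120·1 = 2718.

2718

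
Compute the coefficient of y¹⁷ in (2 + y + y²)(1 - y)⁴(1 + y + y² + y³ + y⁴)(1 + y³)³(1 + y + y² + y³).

3

(2 + y + y²) has coefficients 2,1,1 for degrees 0…2.
(1 - y)⁴ has coefficients 1,-4,6,-4,1,0,0,0,0,0,0,0,0,0,0,0,0,0 for degrees 0…17.
Multiplying by (1 + y + y² + y³ + y⁴) gives running coefficients 1,-3,3,-1,0,-1,3,-3,1,0,0,0,0,0,0,0,0,0 for degrees 0…17.
Multiplying by (1 + y³)³ gives running coefficients 1,-3,3,2,-9,8,3,-12,7,7,-12,3,8,-9,2,3,-3,1 for degrees 0…17.
Finally multiplying by (1 + y + y² + y³), the product of all factors after the first has coefficients 1,-2,1,3,-7,4,4,-10,6,5,-10,5,6,-10,4,4,-7,3 for degrees 0…17.
[y¹⁷] = 2·3 + 1·(-7) + 1·4 = 3.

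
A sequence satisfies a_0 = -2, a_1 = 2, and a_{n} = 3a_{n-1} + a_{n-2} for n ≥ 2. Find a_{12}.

651598

The ordinary generating function has denominator 1 - 3z - z^2.
Iterating the recurrence: a_0,…,a_{12} = -2, 2, 4, 14, 46, 152, 502, 1658, 5476, 18086, 59734, 197288, 651598.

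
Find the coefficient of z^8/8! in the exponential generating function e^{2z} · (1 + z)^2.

The EGF product rule gives c_8 = Σ_{k_1+k_2=8} C(8; k_1,k_2) · ∏ g_i(k_i), where e^{2z} gives (2)^k; (1+z)^2 gives the falling factorial (2)_k.
g_1(k) for k = 0…8: 1, 2, 4, 8, 16, 32, 64, 128, 256.
g_2(k) for k = 0…8: 1, 2, 2, 0, 0, 0, 0, 0, 0.
c_8 = Σ_k C(8,k)·g_1(k)·g_2(8−k) = 28·64·2 + 8·128·2 + 1·256·1 = 3584 + 2048 + 256 = 5888.

5888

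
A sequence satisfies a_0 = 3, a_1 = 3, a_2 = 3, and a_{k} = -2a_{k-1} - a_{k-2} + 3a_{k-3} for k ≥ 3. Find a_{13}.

The ordinary generating function has denominator 1 + 2q + q^2 - 3q^3.
Iterating the recurrence: a_0,…,a_{13} = 3, 3, 3, 0, 6, -3, 0, 21, -51, 81, -48, -138, 567, -1140.

-1140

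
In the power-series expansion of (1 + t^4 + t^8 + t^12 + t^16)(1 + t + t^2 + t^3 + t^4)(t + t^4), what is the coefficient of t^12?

(1 + t^4 + t^8 + t^12 + t^16) has coefficients 1,0,0,0,1,0,0,0,1,0,0,0,1 for degrees 0…12.
(1 + t + t^2 + t^3 + t^4) has coefficients 1,1,1,1,1,0,0,0,0,0,0,0,0 for degrees 0…12.
Finally multiplying by (t + t^4), the product of all factors after the first has coefficients 0,1,1,1,2,2,1,1,1,0,0,0,0 for degrees 0…12.
[t^12] = 1·0 + 1·1 + 1·2 + 1·0 = 3.

3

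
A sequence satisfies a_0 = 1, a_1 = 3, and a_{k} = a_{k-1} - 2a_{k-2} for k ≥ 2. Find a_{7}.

11

The ordinary generating function has denominator 1 - z + 2z^2.
Iterating the recurrence: a_0,…,a_{7} = 1, 3, 1, -5, -7, 3, 17, 11.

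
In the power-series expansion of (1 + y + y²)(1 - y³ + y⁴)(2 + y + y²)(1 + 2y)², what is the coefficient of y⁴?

(1 + y + y²) has coefficients 1,1,1 for degrees 0…2.
(1 - y³ + y⁴) has coefficients 1,0,0,-1,1 for degrees 0…4.
Multiplying by (2 + y + y²) gives running coefficients 2,1,1,-2,1 for degrees 0…4.
Finally multiplying by (1 + 2y)², the product of all factors after the first has coefficients 2,9,13,6,-3 for degrees 0…4.
[y⁴] = 1·(-3) + 1·6 + 1·13 = 16.

16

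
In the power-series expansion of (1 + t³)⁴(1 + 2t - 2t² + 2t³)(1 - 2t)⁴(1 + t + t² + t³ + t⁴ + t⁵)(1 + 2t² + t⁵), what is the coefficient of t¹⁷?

(1 + t³)⁴ has coefficients 1,0,0,4,0,0,6,0,0,4,0,0,1 for degrees 0…12.
(1 + 2t - 2t² + 2t³) has coefficients 1,2,-2,2,0,0,0,0,0,0,0,0,0,0,0,0,0,0 for degrees 0…17.
Multiplying by (1 - 2t)⁴ gives running coefficients 1,-6,6,34,-112,144,-96,32,0,0,0,0,0,0,0,0,0,0 for degrees 0…17.
Multiplying by (1 + t + t² + t³ + t⁴ + t⁵) gives running coefficients 1,-5,1,35,-77,67,-30,8,2,-32,80,-64,32,0,0,0,0,0 for degrees 0…17.
Finally multiplying by (1 + 2t² + t⁵), the product of all factors after the first has coefficients 1,-5,3,25,-75,138,-189,143,-23,-93,151,-158,200,-126,32,80,-64,32 for degrees 0…17.
[t¹⁷] = 1·32 + 4·32 + 6·(-158) + 4·(-23) + 1·138 = -742.

-742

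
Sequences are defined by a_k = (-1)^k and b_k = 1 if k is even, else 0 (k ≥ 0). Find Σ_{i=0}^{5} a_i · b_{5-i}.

Write out a_i and b_{5-i} for i = 0,…,5 and sum the products.
Σ = 1·0 − 1·1 + 1·0 − 1·1 + 1·0 − 1·1 = -3.

-3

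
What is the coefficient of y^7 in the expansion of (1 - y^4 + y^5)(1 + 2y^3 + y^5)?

(1 - y^4 + y^5) has coefficients 1,0,0,0,-1,1 for degrees 0…5.
(1 + 2y^3 + y^5) has coefficients 1,0,0,2,0,1,0,0 for degrees 0…7.
[y^7] = 1·0 − 1·2 + 1·0 = -2.

-2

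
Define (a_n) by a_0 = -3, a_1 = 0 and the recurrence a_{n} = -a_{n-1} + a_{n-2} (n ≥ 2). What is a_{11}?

165

The ordinary generating function has denominator 1 + q - q^2.
Iterating the recurrence: a_0,…,a_{11} = -3, 0, -3, 3, -6, 9, -15, 24, -39, 63, -102, 165.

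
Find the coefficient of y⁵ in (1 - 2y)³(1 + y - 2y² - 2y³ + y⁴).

-14

(1 - 2y)³ has coefficients 1,-6,12,-8 for degrees 0…3.
(1 + y - 2y² - 2y³ + y⁴) has coefficients 1,1,-2,-2,1,0 for degrees 0…5.
[y⁵] = 1·0 − 6·1 + 12·(-2) − 8·(-2) = -14.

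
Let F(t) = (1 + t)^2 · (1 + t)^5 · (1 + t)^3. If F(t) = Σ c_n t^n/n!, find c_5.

The EGF product rule gives c_5 = Σ_{k_1+k_2+k_3=5} C(5; k_1,k_2,k_3) · ∏ g_i(k_i), where (1+t)^2 gives the falling factorial (2)_k; (1+t)^5 gives the falling factorial (5)_k; (1+t)^3 gives the falling factorial (3)_k.
g_1(k) for k = 0…5: 1, 2, 2, 0, 0, 0.
g_2(k) for k = 0…5: 1, 5, 20, 60, 120, 120.
g_3(k) for k = 0…5: 1, 3, 6, 6, 0, 0.
First combine the last two factors: h(k) = Σ_j C(k,j)·g_2(j)·g_3(k−j) for k = 0…5: 1, 8, 56, 336, 1680, 6720.
c_5 = Σ_k C(5,k)·g_1(k)·h(5−k) = 1·1·6720 + 5·2·1680 + 10·2·336 = 6720 + 16800 + 6720 = 30240.

30240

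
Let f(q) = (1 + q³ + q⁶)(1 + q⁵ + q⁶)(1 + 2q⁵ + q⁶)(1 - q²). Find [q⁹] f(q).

2

(1 + q³ + q⁶) has coefficients 1,0,0,1,0,0,1 for degrees 0…6.
(1 + q⁵ + q⁶) has coefficients 1,0,0,0,0,1,1,0,0,0 for degrees 0…9.
Multiplying by (1 + 2q⁵ + q⁶) gives running coefficients 1,0,0,0,0,3,2,0,0,0 for degrees 0…9.
Finally multiplying by (1 - q²), the product of all factors after the first has coefficients 1,0,-1,0,0,3,2,-3,-2,0 for degrees 0…9.
[q⁹] = 1·0 + 1·2 + 1·0 = 2.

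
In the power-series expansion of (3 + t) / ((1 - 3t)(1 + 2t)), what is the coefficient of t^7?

4246

Partial fractions give a closed form: a_n = (2)·3^n + (1)·(-2)^n.
At n = 7: a_7 = 4246.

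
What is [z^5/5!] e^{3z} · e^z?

The EGF product rule gives c_5 = Σ_{k_1+k_2=5} C(5; k_1,k_2) · ∏ g_i(k_i), where e^{3z} gives (3)^k; e^z gives (1)^k.
g_1(k) for k = 0…5: 1, 3, 9, 27, 81, 243.
g_2(k) for k = 0…5: 1, 1, 1, 1, 1, 1.
c_5 = Σ_k C(5,k)·g_1(k)·g_2(5−k) = 1·1·1 + 5·3·1 + 10·9·1 + 10·27·1 + 5·81·1 + 1·243·1 = 1 + 15 + 90 + 270 + 405 + 243 = 1024.

1024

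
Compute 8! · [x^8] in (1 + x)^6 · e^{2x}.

The EGF product rule gives c_8 = Σ_{k_1+k_2=8} C(8; k_1,k_2) · ∏ g_i(k_i), where (1+x)^6 gives the falling factorial (6)_k; e^{2x} gives (2)^k.
g_1(k) for k = 0…8: 1, 6, 30, 120, 360, 720, 720, 0, 0.
g_2(k) for k = 0…8: 1, 2, 4, 8, 16, 32, 64, 128, 256.
c_8 = Σ_k C(8,k)·g_1(k)·g_2(8−k) = 1·1·256 + 8·6·128 + 28·30·64 + 56·120·32 + 70·360·16 + 56·720·8 + 28·720·4 = 256 + 6144 + 53760 + 215040 + 403200 + 322560 + 80640 = 1081600.

1081600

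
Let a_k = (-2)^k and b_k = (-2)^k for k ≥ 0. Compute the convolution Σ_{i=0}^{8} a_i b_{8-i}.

This is [x^8] in the product of the two ordinary generating functions.
Σ = 1·256 − 2·(-128) + 4·64 − 8·(-32) + 16·16 − 32·(-8) + 64·4 − 128·(-2) + 256·1 = 2304.

2304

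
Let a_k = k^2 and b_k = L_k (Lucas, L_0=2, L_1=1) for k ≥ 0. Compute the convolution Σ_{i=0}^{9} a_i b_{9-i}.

1193

This is [x^9] in the product of the two ordinary generating functions.
Σ = 0·76 + 1·47 + 4·29 + 9·18 + 16·11 + 25·7 + 36·4 + 49·3 + 64·1 + 81·2 = 1193.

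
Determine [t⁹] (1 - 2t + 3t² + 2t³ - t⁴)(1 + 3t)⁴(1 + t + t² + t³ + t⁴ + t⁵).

(1 - 2t + 3t² + 2t³ - t⁴) has coefficients 1,-2,3,2,-1 for degrees 0…4.
(1 + 3t)⁴ has coefficients 1,12,54,108,81,0,0,0,0,0 for degrees 0…9.
Finally multiplying by (1 + t + t² + t³ + t⁴ + t⁵), the product of all factors after the first has coefficients 1,13,67,175,256,256,255,243,189,81 for degrees 0…9.
[t⁹] = 1·81 − 2·189 + 3·243 + 2·255 − 1·256 = 686.

686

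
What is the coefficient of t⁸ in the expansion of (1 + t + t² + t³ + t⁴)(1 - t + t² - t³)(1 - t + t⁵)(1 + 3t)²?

10

(1 + t + t² + t³ + t⁴) has coefficients 1,1,1,1,1 for degrees 0…4.
(1 - t + t² - t³) has coefficients 1,-1,1,-1,0,0,0,0,0 for degrees 0…8.
Multiplying by (1 - t + t⁵) gives running coefficients 1,-2,2,-2,1,1,-1,1,-1 for degrees 0…8.
Finally multiplying by (1 + 3t)², the product of all factors after the first has coefficients 1,4,-1,-8,7,-11,14,4,-4 for degrees 0…8.
[t⁸] = 1·(-4) + 1·4 + 1·14 + 1·(-11) + 1·7 = 10.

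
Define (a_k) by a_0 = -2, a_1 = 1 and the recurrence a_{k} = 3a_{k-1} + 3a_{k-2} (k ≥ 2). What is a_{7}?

-1431

The ordinary generating function has denominator 1 - 3y - 3y^2.
Iterating the recurrence: a_0,…,a_{7} = -2, 1, -3, -6, -27, -99, -378, -1431.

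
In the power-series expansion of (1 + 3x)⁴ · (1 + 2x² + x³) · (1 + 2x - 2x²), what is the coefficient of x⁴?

355

(1 + 3x)⁴ has coefficients 1,12,54,108,81 for degrees 0…4.
(1 + 2x² + x³) has coefficients 1,0,2,1,0 for degrees 0…4.
Finally multiplying by (1 + 2x - 2x²), the product of all factors after the first has coefficients 1,2,0,5,-2 for degrees 0…4.
[x⁴] = 1·(-2) + 12·5 + 54·0 + 108·2 + 81·1 = 355.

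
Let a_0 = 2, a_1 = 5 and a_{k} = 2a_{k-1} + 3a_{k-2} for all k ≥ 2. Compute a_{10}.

The ordinary generating function has denominator 1 - 2z - 3z^2.
Iterating the recurrence: a_0,…,a_{10} = 2, 5, 16, 47, 142, 425, 1276, 3827, 11482, 34445, 103336.

103336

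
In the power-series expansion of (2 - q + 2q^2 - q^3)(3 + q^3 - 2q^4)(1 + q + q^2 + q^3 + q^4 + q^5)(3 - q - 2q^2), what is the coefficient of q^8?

-8

(2 - q + 2q^2 - q^3) has coefficients 2,-1,2,-1 for degrees 0…3.
(3 + q^3 - 2q^4) has coefficients 3,0,0,1,-2,0,0,0,0 for degrees 0…8.
Multiplying by (1 + q + q^2 + q^3 + q^4 + q^5) gives running coefficients 3,3,3,4,2,2,-1,-1,-1 for degrees 0…8.
Finally multiplying by (3 - q - 2q^2), the product of all factors after the first has coefficients 9,6,0,3,-4,-4,-9,-6,0 for degrees 0…8.
[q^8] = 2·0 − 1·(-6) + 2·(-9) − 1·(-4) = -8.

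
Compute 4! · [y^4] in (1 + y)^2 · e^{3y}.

The EGF product rule gives c_4 = Σ_{k_1+k_2=4} C(4; k_1,k_2) · ∏ g_i(k_i), where (1+y)^2 gives the falling factorial (2)_k; e^{3y} gives (3)^k.
g_1(k) for k = 0…4: 1, 2, 2, 0, 0.
g_2(k) for k = 0…4: 1, 3, 9, 27, 81.
c_4 = Σ_k C(4,k)·g_1(k)·g_2(4−k) = 1·1·81 + 4·2·27 + 6·2·9 = 81 + 216 + 108 = 405.

405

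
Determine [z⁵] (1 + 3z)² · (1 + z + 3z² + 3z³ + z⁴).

33

(1 + 3z)² has coefficients 1,6,9 for degrees 0…2.
(1 + z + 3z² + 3z³ + z⁴) has coefficients 1,1,3,3,1,0 for degrees 0…5.
[z⁵] = 1·0 + 6·1 + 9·3 = 33.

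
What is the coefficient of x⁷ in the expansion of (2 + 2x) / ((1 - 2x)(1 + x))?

256

The denominator gives the recurrence a_n = a_(n−1) + 2a_(n−2) for n ≥ 2; the numerator fixes a_0 = 2, a_1 = 4.
Iterating: 2, 4, 8, 16, 32, 64, 128, 256, so a_7 = 256.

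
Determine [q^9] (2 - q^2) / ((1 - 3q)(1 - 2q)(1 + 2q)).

Partial fractions give a closed form: a_n = (17/5)·3^n + (-7/4)·2^n + (7/20)·(-2)^n.
At n = 9: a_9 = 65847.

65847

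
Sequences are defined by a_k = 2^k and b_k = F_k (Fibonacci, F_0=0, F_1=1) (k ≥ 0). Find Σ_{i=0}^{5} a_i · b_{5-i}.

43

The convolution is the t^5 coefficient of A(t)B(t).
Σ = 1·5 + 2·3 + 4·2 + 8·1 + 16·1 + 32·0 = 43.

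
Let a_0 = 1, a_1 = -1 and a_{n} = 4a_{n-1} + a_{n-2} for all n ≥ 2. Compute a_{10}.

The ordinary generating function has denominator 1 - 4q - q^2.
Iterating the recurrence: a_0,…,a_{10} = 1, -1, -3, -13, -55, -233, -987, -4181, -17711, -75025, -317811.

-317811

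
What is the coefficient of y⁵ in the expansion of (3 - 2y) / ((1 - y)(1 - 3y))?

Partial fractions give a closed form: a_n = (-1/2)·1^n + (7/2)·3^n.
At n = 5: a_5 = 850.

850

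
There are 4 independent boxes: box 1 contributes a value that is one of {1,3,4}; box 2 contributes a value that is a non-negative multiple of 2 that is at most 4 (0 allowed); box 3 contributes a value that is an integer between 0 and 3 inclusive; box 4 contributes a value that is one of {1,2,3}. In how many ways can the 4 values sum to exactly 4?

5

The generating function for the choices is (t + t^3 + t^4)·(1 + t^2 + t^4)·(1 + t + t^2 + t^3)·(t + t^2 + t^3); the count is [t^4].
(t + t^3 + t^4) has coefficients 0,1,0,1,1 for degrees 0…4.
(1 + t^2 + t^4) has coefficients 1,0,1,0,1 for degrees 0…4.
Multiplying by (1 + t + t^2 + t^3) gives running coefficients 1,1,2,2,2 for degrees 0…4.
Finally multiplying by (t + t^2 + t^3), the product of all factors after the first has coefficients 0,1,2,4,5 for degrees 0…4.
[t^4] = 1·4 + 1·1 + 1·0 = 5.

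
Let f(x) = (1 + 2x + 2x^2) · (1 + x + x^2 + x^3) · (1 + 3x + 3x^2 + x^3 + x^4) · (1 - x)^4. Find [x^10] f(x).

(1 + 2x + 2x^2) has coefficients 1,2,2 for degrees 0…2.
(1 + x + x^2 + x^3) has coefficients 1,1,1,1,0,0,0,0,0,0,0 for degrees 0…10.
Multiplying by (1 + 3x + 3x^2 + x^3 + x^4) gives running coefficients 1,4,7,8,8,5,2,1,0,0,0 for degrees 0…10.
Finally multiplying by (1 - x)^4, the product of all factors after the first has coefficients 1,0,-3,0,3,-3,5,-1,-4,3,-2 for degrees 0…10.
[x^10] = 1·(-2) + 2·3 + 2·(-4) = -4.

-4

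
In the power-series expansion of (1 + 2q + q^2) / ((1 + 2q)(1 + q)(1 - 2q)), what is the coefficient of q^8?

256

Partial fractions give a closed form: a_n = (1/4)·(-2)^n + (3/4)·2^n.
At n = 8: a_8 = 256.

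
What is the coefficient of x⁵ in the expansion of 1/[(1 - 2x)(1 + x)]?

Partial fractions give a closed form: a_n = (2/3)·2^n + (1/3)·(-1)^n.
At n = 5: a_5 = 21.

21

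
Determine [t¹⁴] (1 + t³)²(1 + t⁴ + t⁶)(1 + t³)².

0

(1 + t³)² has coefficients 1,0,0,2,0,0,1 for degrees 0…6.
(1 + t⁴ + t⁶) has coefficients 1,0,0,0,1,0,1,0,0,0,0,0,0,0,0 for degrees 0…14.
Finally multiplying by (1 + t³)², the product of all factors after the first has coefficients 1,0,0,2,1,0,2,2,0,2,1,0,1,0,0 for degrees 0…14.
[t¹⁴] = 1·0 + 2·0 + 1·0 = 0.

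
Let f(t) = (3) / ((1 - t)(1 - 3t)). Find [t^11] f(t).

Partial fractions give a closed form: a_n = (-3/2)·1^n + (9/2)·3^n.
At n = 11: a_11 = 797160.

797160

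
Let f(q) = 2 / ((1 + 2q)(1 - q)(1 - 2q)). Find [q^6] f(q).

Partial fractions give a closed form: a_n = (2/3)·(-2)^n + (-2/3)·1^n + (2)·2^n.
At n = 6: a_6 = 170.

170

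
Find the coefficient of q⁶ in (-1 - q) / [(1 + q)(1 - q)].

-1

Partial fractions give a closed form: a_n = (-1)·1^n.
At n = 6: a_6 = -1.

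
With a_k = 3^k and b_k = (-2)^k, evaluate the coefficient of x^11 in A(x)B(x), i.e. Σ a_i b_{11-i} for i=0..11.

This is [x^11] in the product of the two ordinary generating functions.
Σ = 1·(-2048) + 3·1024 + 9·(-512) + 27·256 + 81·(-128) + 243·64 + 729·(-32) + 2187·16 + 6561·(-8) + 19683·4 + 59049·(-2) + 177147·1 = 105469.

105469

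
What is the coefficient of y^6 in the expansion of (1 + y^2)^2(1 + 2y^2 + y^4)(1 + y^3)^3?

(1 + y^2)^2 has coefficients 1,0,2,0,1 for degrees 0…4.
(1 + 2y^2 + y^4) has coefficients 1,0,2,0,1,0,0 for degrees 0…6.
Finally multiplying by (1 + y^3)^3, the product of all factors after the first has coefficients 1,0,2,3,1,6,3 for degrees 0…6.
[y^6] = 1·3 + 2·1 + 1·2 = 7.

7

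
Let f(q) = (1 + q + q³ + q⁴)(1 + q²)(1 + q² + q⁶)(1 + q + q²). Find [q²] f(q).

4

(1 + q + q³ + q⁴) has coefficients 1,1,0 for degrees 0…2.
(1 + q²) has coefficients 1,0,1 for degrees 0…2.
Multiplying by (1 + q² + q⁶) gives running coefficients 1,0,2 for degrees 0…2.
Finally multiplying by (1 + q + q²), the product of all factors after the first has coefficients 1,1,3 for degrees 0…2.
[q²] = 1·3 + 1·1 = 4.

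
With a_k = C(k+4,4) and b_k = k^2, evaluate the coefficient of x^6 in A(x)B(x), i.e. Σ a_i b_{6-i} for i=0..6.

1122

The convolution is the t^6 coefficient of A(t)B(t).
Σ = 1·36 + 5·25 + 15·16 + 35·9 + 70·4 + 126·1 + 210·0 = 1122.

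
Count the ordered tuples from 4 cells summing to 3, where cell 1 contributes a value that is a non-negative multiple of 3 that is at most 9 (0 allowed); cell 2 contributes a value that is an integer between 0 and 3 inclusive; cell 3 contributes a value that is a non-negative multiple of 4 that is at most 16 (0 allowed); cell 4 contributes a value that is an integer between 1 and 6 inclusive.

3

The generating function for the choices is (1 + z³ + z⁶ + z⁹)·(1 + z + z² + z³)·(1 + z⁴ + z⁸ + z¹² + z¹⁶)·(z + z² + z³ + z⁴ + z⁵ + z⁶); the count is [z³].
(1 + z³ + z⁶ + z⁹) has coefficients 1,0,0,1 for degrees 0…3.
(1 + z + z² + z³) has coefficients 1,1,1,1 for degrees 0…3.
Multiplying by (1 + z⁴ + z⁸ + z¹² + z¹⁶) gives running coefficients 1,1,1,1 for degrees 0…3.
Finally multiplying by (z + z² + z³ + z⁴ + z⁵ + z⁶), the product of all factors after the first has coefficients 0,1,2,3 for degrees 0…3.
[z³] = 1·3 + 1·0 = 3.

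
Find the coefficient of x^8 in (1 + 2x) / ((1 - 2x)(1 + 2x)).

256

Partial fractions give a closed form: a_n = (1)·2^n.
At n = 8: a_8 = 256.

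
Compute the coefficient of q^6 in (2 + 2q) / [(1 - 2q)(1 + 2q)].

Partial fractions give a closed form: a_n = (3/2)·2^n + (1/2)·(-2)^n.
At n = 6: a_6 = 128.

128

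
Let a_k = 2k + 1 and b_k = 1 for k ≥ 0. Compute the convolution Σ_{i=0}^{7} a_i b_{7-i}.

64

The convolution is the x^7 coefficient of A(x)B(x).
Σ = 1·1 + 3·1 + 5·1 + 7·1 + 9·1 + 11·1 + 13·1 + 15·1 = 64.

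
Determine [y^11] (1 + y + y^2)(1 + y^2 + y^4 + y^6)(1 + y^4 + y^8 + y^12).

(1 + y + y^2) has coefficients 1,1,1 for degrees 0…2.
(1 + y^2 + y^4 + y^6) has coefficients 1,0,1,0,1,0,1,0,0,0,0,0 for degrees 0…11.
Finally multiplying by (1 + y^4 + y^8 + y^12), the product of all factors after the first has coefficients 1,0,1,0,2,0,2,0,2,0,2,0 for degrees 0…11.
[y^11] = 1·0 + 1·2 + 1·0 = 2.

2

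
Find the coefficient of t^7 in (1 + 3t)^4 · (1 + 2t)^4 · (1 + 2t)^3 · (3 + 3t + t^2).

634962

(1 + 3t)^4 has coefficients 1,12,54,108,81 for degrees 0…4.
(1 + 2t)^4 has coefficients 1,8,24,32,16,0,0,0 for degrees 0…7.
Multiplying by (1 + 2t)^3 gives running coefficients 1,14,84,280,560,672,448,128 for degrees 0…7.
Finally multiplying by (3 + 3t + t^2), the product of all factors after the first has coefficients 3,45,295,1106,2604,3976,3920,2400 for degrees 0…7.
[t^7] = 1·2400 + 12·3920 + 54·3976 + 108·2604 + 81·1106 = 634962.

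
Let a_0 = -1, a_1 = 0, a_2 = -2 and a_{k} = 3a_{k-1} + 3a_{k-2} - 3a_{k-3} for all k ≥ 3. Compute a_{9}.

The ordinary generating function has denominator 1 - 3q - 3q^2 + 3q^3.
Iterating the recurrence: a_0,…,a_{9} = -1, 0, -2, -3, -15, -48, -180, -639, -2313, -8316.

-8316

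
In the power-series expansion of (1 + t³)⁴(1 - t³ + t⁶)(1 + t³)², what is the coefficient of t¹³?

0

(1 + t³)⁴ has coefficients 1,0,0,4,0,0,6,0,0,4,0,0,1 for degrees 0…12.
(1 - t³ + t⁶) has coefficients 1,0,0,-1,0,0,1,0,0,0,0,0,0,0 for degrees 0…13.
Finally multiplying by (1 + t³)², the product of all factors after the first has coefficients 1,0,0,1,0,0,0,0,0,1,0,0,1,0 for degrees 0…13.
[t¹³] = 1·0 + 4·0 + 6·0 + 4·0 + 1·0 = 0.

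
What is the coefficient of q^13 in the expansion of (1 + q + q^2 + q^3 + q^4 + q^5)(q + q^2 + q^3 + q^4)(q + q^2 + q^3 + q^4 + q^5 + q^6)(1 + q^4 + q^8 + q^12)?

36

(1 + q + q^2 + q^3 + q^4 + q^5) has coefficients 1,1,1,1,1,1 for degrees 0…5.
(q + q^2 + q^3 + q^4) has coefficients 0,1,1,1,1,0,0,0,0,0,0,0,0,0 for degrees 0…13.
Multiplying by (q + q^2 + q^3 + q^4 + q^5 + q^6) gives running coefficients 0,0,1,2,3,4,4,4,3,2,1,0,0,0 for degrees 0…13.
Finally multiplying by (1 + q^4 + q^8 + q^12), the product of all factors after the first has coefficients 0,0,1,2,3,4,5,6,6,6,6,6,6,6 for degrees 0…13.
[q^13] = 1·6 + 1·6 + 1·6 + 1·6 + 1·6 + 1·6 = 36.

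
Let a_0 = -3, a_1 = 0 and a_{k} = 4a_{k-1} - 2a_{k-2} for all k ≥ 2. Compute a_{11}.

The ordinary generating function has denominator 1 - 4z + 2z^2.
Iterating the recurrence: a_0,…,a_{11} = -3, 0, 6, 24, 84, 288, 984, 3360, 11472, 39168, 133728, 456576.

456576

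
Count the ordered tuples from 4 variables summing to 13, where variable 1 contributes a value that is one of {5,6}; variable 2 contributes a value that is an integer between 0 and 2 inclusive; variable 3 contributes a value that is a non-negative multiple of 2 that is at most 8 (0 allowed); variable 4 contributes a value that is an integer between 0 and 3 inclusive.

The generating function for the choices is (x^5 + x^6)·(1 + x + x^2)·(1 + x^2 + x^4 + x^6 + x^8)·(1 + x + x^2 + x^3); the count is [x^13].
(x^5 + x^6) has coefficients 0,0,0,0,0,1,1 for degrees 0…6.
(1 + x + x^2) has coefficients 1,1,1,0,0,0,0,0,0,0,0,0,0,0 for degrees 0…13.
Multiplying by (1 + x^2 + x^4 + x^6 + x^8) gives running coefficients 1,1,2,1,2,1,2,1,2,1,1,0,0,0 for degrees 0…13.
Finally multiplying by (1 + x + x^2 + x^3), the product of all factors after the first has coefficients 1,2,4,5,6,6,6,6,6,6,5,4,2,1 for degrees 0…13.
[x^13] = 1·6 + 1·6 = 12.

12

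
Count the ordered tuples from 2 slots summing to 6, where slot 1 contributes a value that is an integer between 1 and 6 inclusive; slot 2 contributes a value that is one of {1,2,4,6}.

3

The generating function for the choices is (x + x^2 + x^3 + x^4 + x^5 + x^6)·(x + x^2 + x^4 + x^6); the count is [x^6].
(x + x^2 + x^3 + x^4 + x^5 + x^6) has coefficients 0,1,1,1,1,1,1 for degrees 0…6.
(x + x^2 + x^4 + x^6) has coefficients 0,1,1,0,1,0,1 for degrees 0…6.
[x^6] = 1·0 + 1·1 + 1·0 + 1·1 + 1·1 + 1·0 = 3.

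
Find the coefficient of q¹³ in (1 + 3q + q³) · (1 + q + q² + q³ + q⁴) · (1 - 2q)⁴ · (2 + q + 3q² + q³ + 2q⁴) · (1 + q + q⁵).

(1 + 3q + q³) has coefficients 1,3,0,1 for degrees 0…3.
(1 + q + q² + q³ + q⁴) has coefficients 1,1,1,1,1,0,0,0,0,0,0,0,0,0 for degrees 0…13.
Multiplying by (1 - 2q)⁴ gives running coefficients 1,-7,17,-15,1,0,8,-16,16,0,0,0,0,0 for degrees 0…13.
Multiplying by (2 + q + 3q² + q³ + 2q⁴) gives running coefficients 2,-13,30,-33,33,-41,38,-53,42,-24,48,-16,32,0 for degrees 0…13.
Finally multiplying by (1 + q + q⁵), the product of all factors after the first has coefficients 2,-11,17,-3,0,-6,-16,15,-44,51,-17,70,-37,74 for degrees 0…13.
[q¹³] = 1·74 + 3·(-37) + 1·(-17) = -54.

-54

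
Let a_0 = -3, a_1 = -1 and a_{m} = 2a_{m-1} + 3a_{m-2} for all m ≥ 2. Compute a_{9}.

-19681

The ordinary generating function has denominator 1 - 2x - 3x^2.
Iterating the recurrence: a_0,…,a_{9} = -3, -1, -11, -25, -83, -241, -731, -2185, -6563, -19681.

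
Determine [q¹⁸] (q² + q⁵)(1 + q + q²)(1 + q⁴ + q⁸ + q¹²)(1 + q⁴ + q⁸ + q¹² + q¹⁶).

(q² + q⁵) has coefficients 0,0,1,0,0,1 for degrees 0…5.
(1 + q + q²) has coefficients 1,1,1,0,0,0,0,0,0,0,0,0,0,0,0,0,0,0,0 for degrees 0…18.
Multiplying by (1 + q⁴ + q⁸ + q¹²) gives running coefficients 1,1,1,0,1,1,1,0,1,1,1,0,1,1,1,0,0,0,0 for degrees 0…18.
Finally multiplying by (1 + q⁴ + q⁸ + q¹² + q¹⁶), the product of all factors after the first has coefficients 1,1,1,0,2,2,2,0,3,3,3,0,4,4,4,0,4,4,4 for degrees 0…18.
[q¹⁸] = 1·4 + 1·4 = 8.

8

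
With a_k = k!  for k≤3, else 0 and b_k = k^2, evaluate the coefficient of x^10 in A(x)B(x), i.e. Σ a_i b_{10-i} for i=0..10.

The convolution is the x^10 coefficient of A(x)B(x).
Σ = 1·100 + 1·81 + 2·64 + 6·49 + 0·36 + 0·25 + 0·16 + 0·9 + 0·4 + 0·1 + 0·0 = 603.

603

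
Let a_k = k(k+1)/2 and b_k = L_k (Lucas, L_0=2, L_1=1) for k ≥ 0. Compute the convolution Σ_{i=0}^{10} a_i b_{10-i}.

This is [x^10] in the product of the two ordinary generating functions.
Σ = 0·123 + 1·76 + 3·47 + 6·29 + 10·18 + 15·11 + 21·7 + 28·4 + 36·3 + 45·1 + 55·2 = 1258.

1258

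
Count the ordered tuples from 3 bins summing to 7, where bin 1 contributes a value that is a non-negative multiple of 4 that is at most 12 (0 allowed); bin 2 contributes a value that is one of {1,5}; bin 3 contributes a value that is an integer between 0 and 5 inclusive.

The generating function for the choices is (1 + x^4 + x^8 + x^12)·(x + x^5)·(1 + x + x^2 + x^3 + x^4 + x^5); the count is [x^7].
(1 + x^4 + x^8 + x^12) has coefficients 1,0,0,0,1,0,0,0 for degrees 0…7.
(x + x^5) has coefficients 0,1,0,0,0,1,0,0 for degrees 0…7.
Finally multiplying by (1 + x + x^2 + x^3 + x^4 + x^5), the product of all factors after the first has coefficients 0,1,1,1,1,2,2,1 for degrees 0…7.
[x^7] = 1·1 + 1·1 = 2.

2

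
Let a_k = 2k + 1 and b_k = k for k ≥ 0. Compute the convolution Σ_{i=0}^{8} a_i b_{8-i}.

The convolution is the t^8 coefficient of A(t)B(t).
Σ = 1·8 + 3·7 + 5·6 + 7·5 + 9·4 + 11·3 + 13·2 + 15·1 + 17·0 = 204.

204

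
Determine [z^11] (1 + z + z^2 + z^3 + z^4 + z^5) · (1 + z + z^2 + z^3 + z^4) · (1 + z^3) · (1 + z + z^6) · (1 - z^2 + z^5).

13

(1 + z + z^2 + z^3 + z^4 + z^5) has coefficients 1,1,1,1,1,1 for degrees 0…5.
(1 + z + z^2 + z^3 + z^4) has coefficients 1,1,1,1,1,0,0,0,0,0,0,0 for degrees 0…11.
Multiplying by (1 + z^3) gives running coefficients 1,1,1,2,2,1,1,1,0,0,0,0 for degrees 0…11.
Multiplying by (1 + z + z^6) gives running coefficients 1,2,2,3,4,3,3,3,2,2,2,1 for degrees 0…11.
Finally multiplying by (1 - z^2 + z^5), the product of all factors after the first has coefficients 1,2,1,1,2,1,1,2,2,3,3,2 for degrees 0…11.
[z^11] = 1·2 + 1·3 + 1·3 + 1·2 + 1·2 + 1·1 = 13.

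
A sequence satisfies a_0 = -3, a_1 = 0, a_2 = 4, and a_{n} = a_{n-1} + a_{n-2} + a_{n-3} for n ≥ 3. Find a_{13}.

The ordinary generating function has denominator 1 - t - t^2 - t^3.
Iterating the recurrence: a_0,…,a_{13} = -3, 0, 4, 1, 5, 10, 16, 31, 57, 104, 192, 353, 649, 1194.

1194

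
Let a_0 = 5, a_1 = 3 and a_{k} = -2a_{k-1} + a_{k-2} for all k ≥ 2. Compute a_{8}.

-379

The ordinary generating function has denominator 1 + 2z - z^2.
Iterating the recurrence: a_0,…,a_{8} = 5, 3, -1, 5, -11, 27, -65, 157, -379.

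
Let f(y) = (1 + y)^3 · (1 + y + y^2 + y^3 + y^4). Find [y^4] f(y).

8

(1 + y)^3 has coefficients 1,3,3,1 for degrees 0…3.
(1 + y + y^2 + y^3 + y^4) has coefficients 1,1,1,1,1 for degrees 0…4.
[y^4] = 1·1 + 3·1 + 3·1 + 1·1 = 8.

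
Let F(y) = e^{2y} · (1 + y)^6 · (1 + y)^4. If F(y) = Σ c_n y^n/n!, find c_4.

The EGF product rule gives c_4 = Σ_{k_1+k_2+k_3=4} C(4; k_1,k_2,k_3) · ∏ g_i(k_i), where e^{2y} gives (2)^k; (1+y)^6 gives the falling factorial (6)_k; (1+y)^4 gives the falling factorial (4)_k.
g_1(k) for k = 0…4: 1, 2, 4, 8, 16.
g_2(k) for k = 0…4: 1, 6, 30, 120, 360.
g_3(k) for k = 0…4: 1, 4, 12, 24, 24.
First combine the last two factors: h(k) = Σ_j C(k,j)·g_2(j)·g_3(k−j) for k = 0…4: 1, 10, 90, 720, 5040.
c_4 = Σ_k C(4,k)·g_1(k)·h(4−k) = 1·1·5040 + 4·2·720 + 6·4·90 + 4·8·10 + 1·16·1 = 5040 + 5760 + 2160 + 320 + 16 = 13296.

13296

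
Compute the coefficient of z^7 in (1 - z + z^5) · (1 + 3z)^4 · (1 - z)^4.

(1 - z + z^5) has coefficients 1,-1,0,0,0,1 for degrees 0…5.
(1 + 3z)^4 has coefficients 1,12,54,108,81,0,0,0 for degrees 0…7.
Finally multiplying by (1 - z)^4, the product of all factors after the first has coefficients 1,8,12,-40,-74,120,108,-216 for degrees 0…7.
[z^7] = 1·(-216) − 1·108 + 1·12 = -312.

-312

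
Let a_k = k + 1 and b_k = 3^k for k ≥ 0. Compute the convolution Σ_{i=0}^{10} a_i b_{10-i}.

Write out a_i and b_{10-i} for i = 0,…,10 and sum the products.
Σ = 1·59049 + 2·19683 + 3·6561 + 4·2187 + 5·729 + 6·243 + 7·81 + 8·27 + 9·9 + 10·3 + 11·1 = 132854.

132854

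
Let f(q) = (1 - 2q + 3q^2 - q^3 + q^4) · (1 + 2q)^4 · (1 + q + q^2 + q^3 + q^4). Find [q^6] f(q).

(1 - 2q + 3q^2 - q^3 + q^4) has coefficients 1,-2,3,-1,1 for degrees 0…4.
(1 + 2q)^4 has coefficients 1,8,24,32,16,0,0 for degrees 0…6.
Finally multiplying by (1 + q + q^2 + q^3 + q^4), the product of all factors after the first has coefficients 1,9,33,65,81,80,72 for degrees 0…6.
[q^6] = 1·72 − 2·80 + 3·81 − 1·65 + 1·33 = 123.

123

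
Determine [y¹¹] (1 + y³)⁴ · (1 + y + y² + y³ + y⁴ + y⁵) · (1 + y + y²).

30

(1 + y³)⁴ has coefficients 1,0,0,4,0,0,6,0,0,4,0,0 for degrees 0…11.
(1 + y + y² + y³ + y⁴ + y⁵) has coefficients 1,1,1,1,1,1,0,0,0,0,0,0 for degrees 0…11.
Finally multiplying by (1 + y + y²), the product of all factors after the first has coefficients 1,2,3,3,3,3,2,1,0,0,0,0 for degrees 0…11.
[y¹¹] = 1·0 + 4·0 + 6·3 + 4·3 = 30.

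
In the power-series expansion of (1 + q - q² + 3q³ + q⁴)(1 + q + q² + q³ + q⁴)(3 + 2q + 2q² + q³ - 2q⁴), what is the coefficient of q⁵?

(1 + q - q² + 3q³ + q⁴) has coefficients 1,1,-1,3,1 for degrees 0…4.
(1 + q + q² + q³ + q⁴) has coefficients 1,1,1,1,1,0 for degrees 0…5.
Finally multiplying by (3 + 2q + 2q² + q³ - 2q⁴), the product of all factors after the first has coefficients 3,5,7,8,6,3 for degrees 0…5.
[q⁵] = 1·3 + 1·6 − 1·8 + 3·7 + 1·5 = 27.

27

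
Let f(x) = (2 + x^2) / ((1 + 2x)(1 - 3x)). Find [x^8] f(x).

The denominator gives the recurrence a_n = a_(n−1) + 6a_(n−2) for n ≥ 3; the numerator fixes a_0 = 2, a_1 = 2, a_2 = 15.
Iterating: 2, 2, 15, 27, 117, 279, 981, 2655, 8541, so a_8 = 8541.

8541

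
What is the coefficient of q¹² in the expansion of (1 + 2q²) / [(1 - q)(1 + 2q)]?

4097

The denominator gives the recurrence a_n = −a_(n−1) + 2a_(n−2) for n ≥ 3; the numerator fixes a_0 = 1, a_1 = -1, a_2 = 5.
Iterating: 1, -1, 5, -7, 17, -31, 65, -127, 257, -511, 1025, -2047, 4097, so a_12 = 4097.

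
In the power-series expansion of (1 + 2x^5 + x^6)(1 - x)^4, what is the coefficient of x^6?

-7

(1 + 2x^5 + x^6) has coefficients 1,0,0,0,0,2,1 for degrees 0…6.
(1 - x)^4 has coefficients 1,-4,6,-4,1,0,0 for degrees 0…6.
[x^6] = 1·0 + 2·(-4) + 1·1 = -7.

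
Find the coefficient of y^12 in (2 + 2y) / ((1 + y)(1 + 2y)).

Partial fractions give a closed form: a_n = (2)·(-2)^n.
At n = 12: a_12 = 8192.

8192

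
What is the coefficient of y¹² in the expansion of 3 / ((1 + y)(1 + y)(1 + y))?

273

The denominator gives the recurrence a_n = −3a_(n−1) − 3a_(n−2) − a_(n−3) for n ≥ 3; the numerator fixes a_0 = 3, a_1 = -9, a_2 = 18.
Iterating: 3, -9, 18, -30, 45, -63, 84, -108, 135, -165, 198, -234, 273, so a_12 = 273.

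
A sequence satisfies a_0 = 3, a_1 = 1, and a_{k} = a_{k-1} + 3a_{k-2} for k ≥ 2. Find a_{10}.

The ordinary generating function has denominator 1 - t - 3t^2.
Iterating the recurrence: a_0,…,a_{10} = 3, 1, 10, 13, 43, 82, 211, 457, 1090, 2461, 5731.

5731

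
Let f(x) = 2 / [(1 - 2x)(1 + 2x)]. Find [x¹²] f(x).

8192

Partial fractions give a closed form: a_n = (1)·2^n + (1)·(-2)^n.
At n = 12: a_12 = 8192.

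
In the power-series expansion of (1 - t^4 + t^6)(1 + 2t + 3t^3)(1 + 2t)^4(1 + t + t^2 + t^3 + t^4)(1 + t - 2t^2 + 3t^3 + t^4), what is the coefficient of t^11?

634

(1 - t^4 + t^6) has coefficients 1,0,0,0,-1,0,1 for degrees 0…6.
(1 + 2t + 3t^3) has coefficients 1,2,0,3,0,0,0,0,0,0,0,0 for degrees 0…11.
Multiplying by (1 + 2t)^4 gives running coefficients 1,10,40,83,104,104,96,48,0,0,0,0 for degrees 0…11.
Multiplying by (1 + t + t^2 + t^3 + t^4) gives running coefficients 1,11,51,134,238,341,427,435,352,248,144,48 for degrees 0…11.
Finally multiplying by (1 + t - 2t^2 + 3t^3 + t^4), the product of all factors after the first has coefficients 1,12,60,166,304,475,745,1028,1194,1352,1420,1187 for degrees 0…11.
[t^11] = 1·1187 − 1·1028 + 1·475 = 634.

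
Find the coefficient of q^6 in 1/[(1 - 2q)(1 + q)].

43

Partial fractions give a closed form: a_n = (2/3)·2^n + (1/3)·(-1)^n.
At n = 6: a_6 = 43.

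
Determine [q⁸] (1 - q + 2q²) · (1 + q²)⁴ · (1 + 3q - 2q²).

(1 - q + 2q²) has coefficients 1,-1,2 for degrees 0…2.
(1 + q²)⁴ has coefficients 1,0,4,0,6,0,4,0,1 for degrees 0…8.
Finally multiplying by (1 + 3q - 2q²), the product of all factors after the first has coefficients 1,3,2,12,-2,18,-8,12,-7 for degrees 0…8.
[q⁸] = 1·(-7) − 1·12 + 2·(-8) = -35.

-35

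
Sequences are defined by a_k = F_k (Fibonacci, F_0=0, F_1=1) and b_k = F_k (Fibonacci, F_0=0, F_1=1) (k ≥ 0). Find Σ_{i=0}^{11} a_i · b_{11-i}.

420

Write out a_i and b_{11-i} for i = 0,…,11 and sum the products.
Σ = 0·89 + 1·55 + 1·34 + 2·21 + 3·13 + 5·8 + 8·5 + 13·3 + 21·2 + 34·1 + 55·1 + 89·0 = 420.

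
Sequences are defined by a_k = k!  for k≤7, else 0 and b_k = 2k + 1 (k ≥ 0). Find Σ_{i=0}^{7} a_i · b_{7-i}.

The convolution is the t^7 coefficient of A(t)B(t).
Σ = 1·15 + 1·13 + 2·11 + 6·9 + 24·7 + 120·5 + 720·3 + 5040·1 = 8072.

8072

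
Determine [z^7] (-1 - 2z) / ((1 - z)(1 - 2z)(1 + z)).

Partial fractions give a closed form: a_n = (3/2)·1^n + (-8/3)·2^n + (1/6)·(-1)^n.
At n = 7: a_7 = -340.

-340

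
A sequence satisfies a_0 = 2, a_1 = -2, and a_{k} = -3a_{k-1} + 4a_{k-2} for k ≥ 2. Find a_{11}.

The ordinary generating function has denominator 1 + 3x - 4x^2.
Iterating the recurrence: a_0,…,a_{11} = 2, -2, 14, -50, 206, -818, 3278, -13106, 52430, -209714, 838862, -3355442.

-3355442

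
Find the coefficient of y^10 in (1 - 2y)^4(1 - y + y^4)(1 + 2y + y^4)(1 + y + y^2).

(1 - 2y)^4 has coefficients 1,-8,24,-32,16 for degrees 0…4.
(1 - y + y^4) has coefficients 1,-1,0,0,1,0,0,0,0,0,0 for degrees 0…10.
Multiplying by (1 + 2y + y^4) gives running coefficients 1,1,-2,0,2,1,0,0,1,0,0 for degrees 0…10.
Finally multiplying by (1 + y + y^2), the product of all factors after the first has coefficients 1,2,0,-1,0,3,3,1,1,1,1 for degrees 0…10.
[y^10] = 1·1 − 8·1 + 24·1 − 32·1 + 16·3 = 33.

33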